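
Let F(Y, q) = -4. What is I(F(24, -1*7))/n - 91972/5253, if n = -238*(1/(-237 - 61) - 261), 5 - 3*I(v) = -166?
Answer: -50071806979/2860011609 ≈ -17.508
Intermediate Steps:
I(v) = 57 (I(v) = 5/3 - ⅓*(-166) = 5/3 + 166/3 = 57)
n = 9255701/149 (n = -238*(1/(-298) - 261) = -238*(-1/298 - 261) = -238*(-77779/298) = 9255701/149 ≈ 62119.)
I(F(24, -1*7))/n - 91972/5253 = 57/(9255701/149) - 91972/5253 = 57*(149/9255701) - 91972*1/5253 = 8493/9255701 - 91972/5253 = -50071806979/2860011609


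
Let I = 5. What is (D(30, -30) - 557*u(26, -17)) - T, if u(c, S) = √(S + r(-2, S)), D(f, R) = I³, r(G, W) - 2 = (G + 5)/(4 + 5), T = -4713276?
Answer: 4713401 - 1114*I*√33/3 ≈ 4.7134e+6 - 2133.1*I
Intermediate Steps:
r(G, W) = 23/9 + G/9 (r(G, W) = 2 + (G + 5)/(4 + 5) = 2 + (5 + G)/9 = 2 + (5 + G)*(⅑) = 2 + (5/9 + G/9) = 23/9 + G/9)
D(f, R) = 125 (D(f, R) = 5³ = 125)
u(c, S) = √(7/3 + S) (u(c, S) = √(S + (23/9 + (⅑)*(-2))) = √(S + (23/9 - 2/9)) = √(S + 7/3) = √(7/3 + S))
(D(30, -30) - 557*u(26, -17)) - T = (125 - 557*√(21 + 9*(-17))/3) - 1*(-4713276) = (125 - 557*√(21 - 153)/3) + 4713276 = (125 - 557*√(-132)/3) + 4713276 = (125 - 557*2*I*√33/3) + 4713276 = (125 - 1114*I*√33/3) + 4713276 = 4713401 - 1114*I*√33/3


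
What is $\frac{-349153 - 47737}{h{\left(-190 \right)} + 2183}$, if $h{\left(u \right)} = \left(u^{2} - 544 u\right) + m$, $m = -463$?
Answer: $- \frac{3053}{1086} \approx -2.8112$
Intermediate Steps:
$h{\left(u \right)} = -463 + u^{2} - 544 u$ ($h{\left(u \right)} = \left(u^{2} - 544 u\right) - 463 = -463 + u^{2} - 544 u$)
$\frac{-349153 - 47737}{h{\left(-190 \right)} + 2183} = \frac{-349153 - 47737}{\left(-463 + \left(-190\right)^{2} - -103360\right) + 2183} = - \frac{396890}{\left(-463 + 36100 + 103360\right) + 2183} = - \frac{396890}{138997 + 2183} = - \frac{396890}{141180} = \left(-396890\right) \frac{1}{141180} = - \frac{3053}{1086}$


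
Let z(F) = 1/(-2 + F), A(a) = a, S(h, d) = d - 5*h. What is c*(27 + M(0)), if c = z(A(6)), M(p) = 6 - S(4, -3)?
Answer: 14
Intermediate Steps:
M(p) = 29 (M(p) = 6 - (-3 - 5*4) = 6 - (-3 - 20) = 6 - 1*(-23) = 6 + 23 = 29)
c = ¼ (c = 1/(-2 + 6) = 1/4 = ¼ ≈ 0.25000)
c*(27 + M(0)) = (27 + 29)/4 = (¼)*56 = 14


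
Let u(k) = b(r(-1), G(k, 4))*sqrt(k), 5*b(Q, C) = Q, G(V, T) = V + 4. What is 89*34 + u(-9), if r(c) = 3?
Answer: 3026 + 9*I/5 ≈ 3026.0 + 1.8*I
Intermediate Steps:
G(V, T) = 4 + V
b(Q, C) = Q/5
u(k) = 3*sqrt(k)/5 (u(k) = ((1/5)*3)*sqrt(k) = 3*sqrt(k)/5)
89*34 + u(-9) = 89*34 + 3*sqrt(-9)/5 = 3026 + 3*(3*I)/5 = 3026 + 9*I/5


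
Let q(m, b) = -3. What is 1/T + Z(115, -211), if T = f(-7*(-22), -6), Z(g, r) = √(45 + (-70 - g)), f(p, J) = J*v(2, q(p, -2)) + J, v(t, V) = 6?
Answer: -1/42 + 2*I*√35 ≈ -0.02381 + 11.832*I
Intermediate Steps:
f(p, J) = 7*J (f(p, J) = J*6 + J = 6*J + J = 7*J)
Z(g, r) = √(-25 - g)
T = -42 (T = 7*(-6) = -42)
1/T + Z(115, -211) = 1/(-42) + √(-25 - 1*115) = -1/42 + √(-25 - 115) = -1/42 + √(-140) = -1/42 + 2*I*√35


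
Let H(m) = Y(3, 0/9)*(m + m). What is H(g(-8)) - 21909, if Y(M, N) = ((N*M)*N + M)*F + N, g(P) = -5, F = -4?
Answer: -21789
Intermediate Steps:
Y(M, N) = N - 4*M - 4*M*N² (Y(M, N) = ((N*M)*N + M)*(-4) + N = ((M*N)*N + M)*(-4) + N = (M*N² + M)*(-4) + N = (M + M*N²)*(-4) + N = (-4*M - 4*M*N²) + N = N - 4*M - 4*M*N²)
H(m) = -24*m (H(m) = (0/9 - 4*3 - 4*3*(0/9)²)*(m + m) = (0*(⅑) - 12 - 4*3*(0*(⅑))²)*(2*m) = (0 - 12 - 4*3*0²)*(2*m) = (0 - 12 - 4*3*0)*(2*m) = (0 - 12 + 0)*(2*m) = -24*m)
H(g(-8)) - 21909 = -24*(-5) - 21909 = 120 - 21909 = -21789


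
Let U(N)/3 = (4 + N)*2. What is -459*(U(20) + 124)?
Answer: -123012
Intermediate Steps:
U(N) = 24 + 6*N (U(N) = 3*((4 + N)*2) = 3*(8 + 2*N) = 24 + 6*N)
-459*(U(20) + 124) = -459*((24 + 6*20) + 124) = -459*((24 + 120) + 124) = -459*(144 + 124) = -459*268 = -123012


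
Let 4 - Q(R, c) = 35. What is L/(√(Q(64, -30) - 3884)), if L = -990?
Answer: 22*I*√435/29 ≈ 15.822*I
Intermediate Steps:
Q(R, c) = -31 (Q(R, c) = 4 - 1*35 = 4 - 35 = -31)
L/(√(Q(64, -30) - 3884)) = -990/√(-31 - 3884) = -990*(-I*√435/1305) = -(-22)*I*√435/29 = 22*I*√435/29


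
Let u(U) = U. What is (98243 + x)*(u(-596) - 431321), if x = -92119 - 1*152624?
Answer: 63275840500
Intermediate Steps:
x = -244743 (x = -92119 - 152624 = -244743)
(98243 + x)*(u(-596) - 431321) = (98243 - 244743)*(-596 - 431321) = -146500*(-431917) = 63275840500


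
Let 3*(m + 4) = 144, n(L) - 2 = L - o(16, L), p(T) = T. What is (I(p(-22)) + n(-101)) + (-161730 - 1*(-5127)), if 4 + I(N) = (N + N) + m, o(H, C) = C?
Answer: -156605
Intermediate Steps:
n(L) = 2 (n(L) = 2 + (L - L) = 2 + 0 = 2)
m = 44 (m = -4 + (⅓)*144 = -4 + 48 = 44)
I(N) = 40 + 2*N (I(N) = -4 + ((N + N) + 44) = -4 + (2*N + 44) = -4 + (44 + 2*N) = 40 + 2*N)
(I(p(-22)) + n(-101)) + (-161730 - 1*(-5127)) = ((40 + 2*(-22)) + 2) + (-161730 - 1*(-5127)) = ((40 - 44) + 2) + (-161730 + 5127) = (-4 + 2) - 156603 = -2 - 156603 = -156605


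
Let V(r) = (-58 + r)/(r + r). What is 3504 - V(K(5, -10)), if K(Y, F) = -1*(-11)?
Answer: 77135/22 ≈ 3506.1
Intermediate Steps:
K(Y, F) = 11
V(r) = (-58 + r)/(2*r) (V(r) = (-58 + r)/((2*r)) = (-58 + r)*(1/(2*r)) = (-58 + r)/(2*r))
3504 - V(K(5, -10)) = 3504 - (-58 + 11)/(2*11) = 3504 - (-47)/(2*11) = 3504 - 1*(-47/22) = 3504 + 47/22 = 77135/22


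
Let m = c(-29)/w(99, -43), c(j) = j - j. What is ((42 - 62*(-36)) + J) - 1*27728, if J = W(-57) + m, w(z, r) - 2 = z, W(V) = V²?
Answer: -22205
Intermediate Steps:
w(z, r) = 2 + z
c(j) = 0
m = 0 (m = 0/(2 + 99) = 0/101 = 0*(1/101) = 0)
J = 3249 (J = (-57)² + 0 = 3249 + 0 = 3249)
((42 - 62*(-36)) + J) - 1*27728 = ((42 - 62*(-36)) + 3249) - 1*27728 = ((42 + 2232) + 3249) - 27728 = (2274 + 3249) - 27728 = 5523 - 27728 = -22205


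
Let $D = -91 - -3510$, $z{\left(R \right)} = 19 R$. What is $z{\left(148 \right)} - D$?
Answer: $-607$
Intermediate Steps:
$D = 3419$ ($D = -91 + 3510 = 3419$)
$z{\left(148 \right)} - D = 19 \cdot 148 - 3419 = 2812 - 3419 = -607$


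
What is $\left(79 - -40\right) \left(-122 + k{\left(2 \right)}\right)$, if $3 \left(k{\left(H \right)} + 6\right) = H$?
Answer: $- \frac{45458}{3} \approx -15153.0$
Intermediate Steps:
$k{\left(H \right)} = -6 + \frac{H}{3}$
$\left(79 - -40\right) \left(-122 + k{\left(2 \right)}\right) = \left(79 - -40\right) \left(-122 + \left(-6 + \frac{1}{3} \cdot 2\right)\right) = \left(79 + 40\right) \left(-122 + \left(-6 + \frac{2}{3}\right)\right) = 119 \left(-122 - \frac{16}{3}\right) = 119 \left(- \frac{382}{3}\right) = - \frac{45458}{3}$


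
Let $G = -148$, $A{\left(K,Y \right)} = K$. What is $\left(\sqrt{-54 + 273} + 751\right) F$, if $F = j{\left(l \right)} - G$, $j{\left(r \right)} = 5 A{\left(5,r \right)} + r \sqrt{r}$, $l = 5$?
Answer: $\left(173 + 5 \sqrt{5}\right) \left(751 + \sqrt{219}\right) \approx 1.4105 \cdot 10^{5}$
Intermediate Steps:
$j{\left(r \right)} = 25 + r^{\frac{3}{2}}$ ($j{\left(r \right)} = 5 \cdot 5 + r \sqrt{r} = 25 + r^{\frac{3}{2}}$)
$F = 173 + 5 \sqrt{5}$ ($F = \left(25 + 5^{\frac{3}{2}}\right) - -148 = \left(25 + 5 \sqrt{5}\right) + 148 = 173 + 5 \sqrt{5} \approx 184.18$)
$\left(\sqrt{-54 + 273} + 751\right) F = \left(\sqrt{-54 + 273} + 751\right) \left(173 + 5 \sqrt{5}\right) = \left(\sqrt{219} + 751\right) \left(173 + 5 \sqrt{5}\right) = \left(751 + \sqrt{219}\right) \left(173 + 5 \sqrt{5}\right) = \left(173 + 5 \sqrt{5}\right) \left(751 + \sqrt{219}\right)$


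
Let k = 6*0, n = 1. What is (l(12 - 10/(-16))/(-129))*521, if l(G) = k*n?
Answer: 0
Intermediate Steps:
k = 0
l(G) = 0 (l(G) = 0*1 = 0)
(l(12 - 10/(-16))/(-129))*521 = (0/(-129))*521 = (0*(-1/129))*521 = 0*521 = 0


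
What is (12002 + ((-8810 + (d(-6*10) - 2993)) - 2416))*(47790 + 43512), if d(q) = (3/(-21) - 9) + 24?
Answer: -1407420330/7 ≈ -2.0106e+8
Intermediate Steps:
d(q) = 104/7 (d(q) = (3*(-1/21) - 9) + 24 = (-⅐ - 9) + 24 = -64/7 + 24 = 104/7)
(12002 + ((-8810 + (d(-6*10) - 2993)) - 2416))*(47790 + 43512) = (12002 + ((-8810 + (104/7 - 2993)) - 2416))*(47790 + 43512) = (12002 + ((-8810 - 20847/7) - 2416))*91302 = (12002 + (-82517/7 - 2416))*91302 = (12002 - 99429/7)*91302 = -15415/7*91302 = -1407420330/7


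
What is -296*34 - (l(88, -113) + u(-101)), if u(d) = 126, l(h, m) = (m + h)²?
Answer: -10815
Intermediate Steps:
l(h, m) = (h + m)²
-296*34 - (l(88, -113) + u(-101)) = -296*34 - ((88 - 113)² + 126) = -10064 - ((-25)² + 126) = -10064 - (625 + 126) = -10064 - 1*751 = -10064 - 751 = -10815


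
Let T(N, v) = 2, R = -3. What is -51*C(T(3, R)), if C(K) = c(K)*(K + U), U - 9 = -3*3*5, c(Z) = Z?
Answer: 3468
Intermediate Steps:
U = -36 (U = 9 - 3*3*5 = 9 - 9*5 = 9 - 45 = -36)
C(K) = K*(-36 + K) (C(K) = K*(K - 36) = K*(-36 + K))
-51*C(T(3, R)) = -102*(-36 + 2) = -102*(-34) = -51*(-68) = 3468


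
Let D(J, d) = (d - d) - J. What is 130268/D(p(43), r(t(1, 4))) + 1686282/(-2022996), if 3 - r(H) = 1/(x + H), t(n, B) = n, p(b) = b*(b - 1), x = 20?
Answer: -22214755685/304460898 ≈ -72.964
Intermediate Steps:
p(b) = b*(-1 + b)
r(H) = 3 - 1/(20 + H)
D(J, d) = -J (D(J, d) = 0 - J = -J)
130268/D(p(43), r(t(1, 4))) + 1686282/(-2022996) = 130268/((-43*(-1 + 43))) + 1686282/(-2022996) = 130268/((-43*42)) + 1686282*(-1/2022996) = 130268/((-1*1806)) - 281047/337166 = 130268/(-1806) - 281047/337166 = 130268*(-1/1806) - 281047/337166 = -65134/903 - 281047/337166 = -22214755685/304460898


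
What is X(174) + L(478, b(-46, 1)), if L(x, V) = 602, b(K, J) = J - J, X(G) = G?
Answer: 776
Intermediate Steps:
b(K, J) = 0
X(174) + L(478, b(-46, 1)) = 174 + 602 = 776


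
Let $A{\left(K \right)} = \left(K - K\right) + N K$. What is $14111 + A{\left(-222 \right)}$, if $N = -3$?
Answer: $14777$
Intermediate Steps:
$A{\left(K \right)} = - 3 K$ ($A{\left(K \right)} = \left(K - K\right) - 3 K = 0 - 3 K = - 3 K$)
$14111 + A{\left(-222 \right)} = 14111 - -666 = 14111 + 666 = 14777$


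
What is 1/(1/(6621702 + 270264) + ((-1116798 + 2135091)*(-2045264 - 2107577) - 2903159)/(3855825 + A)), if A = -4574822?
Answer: 170872513038/1004994045119204881 ≈ 1.7002e-7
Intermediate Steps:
1/(1/(6621702 + 270264) + ((-1116798 + 2135091)*(-2045264 - 2107577) - 2903159)/(3855825 + A)) = 1/(1/(6621702 + 270264) + ((-1116798 + 2135091)*(-2045264 - 2107577) - 2903159)/(3855825 - 4574822)) = 1/(1/6891966 + (1018293*(-4152841) - 2903159)/(-718997)) = 1/(1/6891966 + (-4228808920413 - 2903159)*(-1/718997)) = 1/(1/6891966 - 4228811823572*(-1/718997)) = 1/(1/6891966 + 4228811823572/718997) = 1/(1004994045119204881/170872513038) = 170872513038/1004994045119204881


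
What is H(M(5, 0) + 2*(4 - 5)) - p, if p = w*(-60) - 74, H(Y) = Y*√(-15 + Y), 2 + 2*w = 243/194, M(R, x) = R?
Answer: 5003/97 + 6*I*√3 ≈ 51.577 + 10.392*I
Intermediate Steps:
w = -145/388 (w = -1 + (243/194)/2 = -1 + (243*(1/194))/2 = -1 + (½)*(243/194) = -1 + 243/388 = -145/388 ≈ -0.37371)
p = -5003/97 (p = -145/388*(-60) - 74 = 2175/97 - 74 = -5003/97 ≈ -51.577)
H(M(5, 0) + 2*(4 - 5)) - p = (5 + 2*(4 - 5))*√(-15 + (5 + 2*(4 - 5))) - 1*(-5003/97) = (5 + 2*(-1))*√(-15 + (5 + 2*(-1))) + 5003/97 = (5 - 2)*√(-15 + (5 - 2)) + 5003/97 = 3*√(-15 + 3) + 5003/97 = 3*√(-12) + 5003/97 = 3*(2*I*√3) + 5003/97 = 6*I*√3 + 5003/97 = 5003/97 + 6*I*√3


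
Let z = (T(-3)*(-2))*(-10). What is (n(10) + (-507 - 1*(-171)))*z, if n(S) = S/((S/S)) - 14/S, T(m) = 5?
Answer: -32740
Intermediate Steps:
z = 100 (z = (5*(-2))*(-10) = -10*(-10) = 100)
n(S) = S - 14/S (n(S) = S/1 - 14/S = S*1 - 14/S = S - 14/S)
(n(10) + (-507 - 1*(-171)))*z = ((10 - 14/10) + (-507 - 1*(-171)))*100 = ((10 - 14*⅒) + (-507 + 171))*100 = ((10 - 7/5) - 336)*100 = (43/5 - 336)*100 = -1637/5*100 = -32740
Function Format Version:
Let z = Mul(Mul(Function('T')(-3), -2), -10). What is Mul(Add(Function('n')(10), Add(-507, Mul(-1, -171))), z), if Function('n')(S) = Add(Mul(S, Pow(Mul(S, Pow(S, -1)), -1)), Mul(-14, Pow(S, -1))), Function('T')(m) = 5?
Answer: -32740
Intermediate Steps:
z = 100 (z = Mul(Mul(5, -2), -10) = Mul(-10, -10) = 100)
Function('n')(S) = Add(S, Mul(-14, Pow(S, -1))) (Function('n')(S) = Add(Mul(S, Pow(1, -1)), Mul(-14, Pow(S, -1))) = Add(Mul(S, 1), Mul(-14, Pow(S, -1))) = Add(S, Mul(-14, Pow(S, -1))))
Mul(Add(Function('n')(10), Add(-507, Mul(-1, -171))), z) = Mul(Add(Add(10, Mul(-14, Pow(10, -1))), Add(-507, Mul(-1, -171))), 100) = Mul(Add(Add(10, Mul(-14, Rational(1, 10))), Add(-507, 171)), 100) = Mul(Add(Add(10, Rational(-7, 5)), -336), 100) = Mul(Add(Rational(43, 5), -336), 100) = Mul(Rational(-1637, 5), 100) = -32740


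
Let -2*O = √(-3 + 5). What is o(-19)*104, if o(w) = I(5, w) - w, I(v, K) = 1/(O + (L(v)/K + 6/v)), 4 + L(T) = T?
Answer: 31274152/14737 + 938600*√2/14737 ≈ 2212.2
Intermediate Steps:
O = -√2/2 (O = -√(-3 + 5)/2 = -√2/2 ≈ -0.70711)
L(T) = -4 + T
I(v, K) = 1/(6/v - √2/2 + (-4 + v)/K) (I(v, K) = 1/(-√2/2 + ((-4 + v)/K + 6/v)) = 1/(-√2/2 + (6/v + (-4 + v)/K)) = 1/(6/v - √2/2 + (-4 + v)/K))
o(w) = -w + 10*w/(10 + 12*w - 5*w*√2) (o(w) = 2*w*5/(12*w + 2*5*(-4 + 5) - 1*w*5*√2) - w = 2*w*5/(12*w + 2*5*1 - 5*w*√2) - w = 2*w*5/(12*w + 10 - 5*w*√2) - w = 2*w*5/(10 + 12*w - 5*w*√2) - w = 10*w/(10 + 12*w - 5*w*√2) - w = -w + 10*w/(10 + 12*w - 5*w*√2))
o(-19)*104 = ((-19)²*(12 - 5*√2)/(-10 - 12*(-19) + 5*(-19)*√2))*104 = (361*(12 - 5*√2)/(-10 + 228 - 95*√2))*104 = (361*(12 - 5*√2)/(218 - 95*√2))*104 = 37544*(12 - 5*√2)/(218 - 95*√2)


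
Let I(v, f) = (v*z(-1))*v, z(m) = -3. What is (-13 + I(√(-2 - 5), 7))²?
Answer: 64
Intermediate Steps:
I(v, f) = -3*v² (I(v, f) = (v*(-3))*v = (-3*v)*v = -3*v²)
(-13 + I(√(-2 - 5), 7))² = (-13 - 3*(√(-2 - 5))²)² = (-13 - 3*(√(-7))²)² = (-13 - 3*(I*√7)²)² = (-13 - 3*(-7))² = (-13 + 21)² = 8² = 64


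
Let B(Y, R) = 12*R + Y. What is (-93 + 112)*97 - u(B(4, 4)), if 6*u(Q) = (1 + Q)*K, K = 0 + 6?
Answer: 1790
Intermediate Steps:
K = 6
B(Y, R) = Y + 12*R
u(Q) = 1 + Q (u(Q) = ((1 + Q)*6)/6 = (6 + 6*Q)/6 = 1 + Q)
(-93 + 112)*97 - u(B(4, 4)) = (-93 + 112)*97 - (1 + (4 + 12*4)) = 19*97 - (1 + (4 + 48)) = 1843 - (1 + 52) = 1843 - 1*53 = 1843 - 53 = 1790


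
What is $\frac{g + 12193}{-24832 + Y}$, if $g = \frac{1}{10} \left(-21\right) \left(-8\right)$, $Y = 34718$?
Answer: $\frac{61049}{49430} \approx 1.2351$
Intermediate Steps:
$g = \frac{84}{5}$ ($g = \frac{1}{10} \left(-21\right) \left(-8\right) = \left(- \frac{21}{10}\right) \left(-8\right) = \frac{84}{5} \approx 16.8$)
$\frac{g + 12193}{-24832 + Y} = \frac{\frac{84}{5} + 12193}{-24832 + 34718} = \frac{61049}{5 \cdot 9886} = \frac{61049}{5} \cdot \frac{1}{9886} = \frac{61049}{49430}$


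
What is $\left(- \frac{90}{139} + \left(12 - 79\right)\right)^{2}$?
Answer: $\frac{88416409}{19321} \approx 4576.2$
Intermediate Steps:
$\left(- \frac{90}{139} + \left(12 - 79\right)\right)^{2} = \left(\left(-90\right) \frac{1}{139} + \left(12 - 79\right)\right)^{2} = \left(- \frac{90}{139} - 67\right)^{2} = \left(- \frac{9403}{139}\right)^{2} = \frac{88416409}{19321}$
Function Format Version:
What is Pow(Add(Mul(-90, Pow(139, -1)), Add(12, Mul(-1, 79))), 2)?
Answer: Rational(88416409, 19321) ≈ 4576.2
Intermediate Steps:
Pow(Add(Mul(-90, Pow(139, -1)), Add(12, Mul(-1, 79))), 2) = Pow(Add(Mul(-90, Rational(1, 139)), Add(12, -79)), 2) = Pow(Add(Rational(-90, 139), -67), 2) = Pow(Rational(-9403, 139), 2) = Rational(88416409, 19321)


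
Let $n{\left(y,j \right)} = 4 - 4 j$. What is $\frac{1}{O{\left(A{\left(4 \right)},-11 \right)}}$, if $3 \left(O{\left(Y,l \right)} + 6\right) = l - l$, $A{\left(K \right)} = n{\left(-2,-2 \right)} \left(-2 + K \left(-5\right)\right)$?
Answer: $- \frac{1}{6} \approx -0.16667$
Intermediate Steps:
$A{\left(K \right)} = -24 - 60 K$ ($A{\left(K \right)} = \left(4 - -8\right) \left(-2 + K \left(-5\right)\right) = \left(4 + 8\right) \left(-2 - 5 K\right) = 12 \left(-2 - 5 K\right) = -24 - 60 K$)
$O{\left(Y,l \right)} = -6$ ($O{\left(Y,l \right)} = -6 + \frac{l - l}{3} = -6 + \frac{1}{3} \cdot 0 = -6 + 0 = -6$)
$\frac{1}{O{\left(A{\left(4 \right)},-11 \right)}} = \frac{1}{-6} = - \frac{1}{6}$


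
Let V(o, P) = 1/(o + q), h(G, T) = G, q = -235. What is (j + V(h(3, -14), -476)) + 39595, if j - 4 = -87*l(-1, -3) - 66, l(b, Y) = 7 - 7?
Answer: 9171655/232 ≈ 39533.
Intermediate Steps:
V(o, P) = 1/(-235 + o) (V(o, P) = 1/(o - 235) = 1/(-235 + o))
l(b, Y) = 0
j = -62 (j = 4 + (-87*0 - 66) = 4 + (0 - 66) = 4 - 66 = -62)
(j + V(h(3, -14), -476)) + 39595 = (-62 + 1/(-235 + 3)) + 39595 = (-62 + 1/(-232)) + 39595 = (-62 - 1/232) + 39595 = -14385/232 + 39595 = 9171655/232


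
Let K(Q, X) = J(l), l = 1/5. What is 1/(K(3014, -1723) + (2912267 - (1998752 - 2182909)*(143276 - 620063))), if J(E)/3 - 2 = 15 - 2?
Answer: -1/87800751247 ≈ -1.1389e-11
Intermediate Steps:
l = ⅕ ≈ 0.20000
J(E) = 45 (J(E) = 6 + 3*(15 - 2) = 6 + 3*13 = 6 + 39 = 45)
K(Q, X) = 45
1/(K(3014, -1723) + (2912267 - (1998752 - 2182909)*(143276 - 620063))) = 1/(45 + (2912267 - (1998752 - 2182909)*(143276 - 620063))) = 1/(45 + (2912267 - (-184157)*(-476787))) = 1/(45 + (2912267 - 1*87803663559)) = 1/(45 + (2912267 - 87803663559)) = 1/(45 - 87800751292) = 1/(-87800751247) = -1/87800751247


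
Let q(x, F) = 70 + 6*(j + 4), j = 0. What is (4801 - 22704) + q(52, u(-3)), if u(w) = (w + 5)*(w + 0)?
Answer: -17809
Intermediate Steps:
u(w) = w*(5 + w) (u(w) = (5 + w)*w = w*(5 + w))
q(x, F) = 94 (q(x, F) = 70 + 6*(0 + 4) = 70 + 6*4 = 70 + 24 = 94)
(4801 - 22704) + q(52, u(-3)) = (4801 - 22704) + 94 = -17903 + 94 = -17809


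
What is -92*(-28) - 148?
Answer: 2428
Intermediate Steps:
-92*(-28) - 148 = 2576 - 148 = 2428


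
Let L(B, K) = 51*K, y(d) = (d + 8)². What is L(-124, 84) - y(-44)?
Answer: 2988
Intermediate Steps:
y(d) = (8 + d)²
L(-124, 84) - y(-44) = 51*84 - (8 - 44)² = 4284 - 1*(-36)² = 4284 - 1*1296 = 4284 - 1296 = 2988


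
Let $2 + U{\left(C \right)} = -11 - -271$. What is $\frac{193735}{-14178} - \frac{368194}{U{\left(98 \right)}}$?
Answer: $- \frac{292791009}{203218} \approx -1440.8$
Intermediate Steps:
$U{\left(C \right)} = 258$ ($U{\left(C \right)} = -2 - -260 = -2 + \left(-11 + 271\right) = -2 + 260 = 258$)
$\frac{193735}{-14178} - \frac{368194}{U{\left(98 \right)}} = \frac{193735}{-14178} - \frac{368194}{258} = 193735 \left(- \frac{1}{14178}\right) - \frac{184097}{129} = - \frac{193735}{14178} - \frac{184097}{129} = - \frac{292791009}{203218}$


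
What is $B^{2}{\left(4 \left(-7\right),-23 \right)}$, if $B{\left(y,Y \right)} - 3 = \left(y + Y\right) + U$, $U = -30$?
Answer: $6084$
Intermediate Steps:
$B{\left(y,Y \right)} = -27 + Y + y$ ($B{\left(y,Y \right)} = 3 - \left(30 - Y - y\right) = 3 + \left(-30 + Y + y\right) = -27 + Y + y$)
$B^{2}{\left(4 \left(-7\right),-23 \right)} = \left(-27 - 23 + 4 \left(-7\right)\right)^{2} = \left(-27 - 23 - 28\right)^{2} = \left(-78\right)^{2} = 6084$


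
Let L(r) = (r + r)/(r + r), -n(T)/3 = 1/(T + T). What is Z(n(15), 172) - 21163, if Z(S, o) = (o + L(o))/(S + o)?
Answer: -36377467/1719 ≈ -21162.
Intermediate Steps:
n(T) = -3/(2*T) (n(T) = -3/(T + T) = -3*1/(2*T) = -3/(2*T))
L(r) = 1 (L(r) = (2*r)/((2*r)) = (2*r)*(1/(2*r)) = 1)
Z(S, o) = (1 + o)/(S + o) (Z(S, o) = (o + 1)/(S + o) = (1 + o)/(S + o))
Z(n(15), 172) - 21163 = (1 + 172)/(-3/2/15 + 172) - 21163 = 173/(-3/2*1/15 + 172) - 21163 = 173/(-⅒ + 172) - 21163 = 173/(1719/10) - 21163 = (10/1719)*173 - 21163 = 1730/1719 - 21163 = -36377467/1719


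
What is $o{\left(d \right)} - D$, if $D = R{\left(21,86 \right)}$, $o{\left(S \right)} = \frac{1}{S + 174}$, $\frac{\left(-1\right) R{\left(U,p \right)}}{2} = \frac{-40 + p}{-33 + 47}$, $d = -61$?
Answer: $\frac{5205}{791} \approx 6.5803$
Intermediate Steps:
$R{\left(U,p \right)} = \frac{40}{7} - \frac{p}{7}$ ($R{\left(U,p \right)} = - 2 \frac{-40 + p}{-33 + 47} = - 2 \frac{-40 + p}{14} = - 2 \left(-40 + p\right) \frac{1}{14} = - 2 \left(- \frac{20}{7} + \frac{p}{14}\right) = \frac{40}{7} - \frac{p}{7}$)
$o{\left(S \right)} = \frac{1}{174 + S}$
$D = - \frac{46}{7}$ ($D = \frac{40}{7} - \frac{86}{7} = - \frac{46}{7} \approx -6.5714$)
$o{\left(d \right)} - D = \frac{1}{174 - 61} - - \frac{46}{7} = \frac{1}{113} + \frac{46}{7} = \frac{5205}{791}$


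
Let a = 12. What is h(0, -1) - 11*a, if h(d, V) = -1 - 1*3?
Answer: -136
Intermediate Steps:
h(d, V) = -4 (h(d, V) = -1 - 3 = -4)
h(0, -1) - 11*a = -4 - 11*12 = -4 - 132 = -136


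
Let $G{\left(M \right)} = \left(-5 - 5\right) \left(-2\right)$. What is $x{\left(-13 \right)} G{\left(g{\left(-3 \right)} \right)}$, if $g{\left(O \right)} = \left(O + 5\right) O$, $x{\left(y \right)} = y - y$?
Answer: $0$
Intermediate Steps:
$x{\left(y \right)} = 0$
$g{\left(O \right)} = O \left(5 + O\right)$ ($g{\left(O \right)} = \left(5 + O\right) O = O \left(5 + O\right)$)
$G{\left(M \right)} = 20$ ($G{\left(M \right)} = \left(-10\right) \left(-2\right) = 20$)
$x{\left(-13 \right)} G{\left(g{\left(-3 \right)} \right)} = 0 \cdot 20 = 0$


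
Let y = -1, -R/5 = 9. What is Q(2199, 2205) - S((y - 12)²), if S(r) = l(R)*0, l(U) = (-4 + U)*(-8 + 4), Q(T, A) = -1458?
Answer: -1458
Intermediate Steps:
R = -45 (R = -5*9 = -45)
l(U) = 16 - 4*U (l(U) = (-4 + U)*(-4) = 16 - 4*U)
S(r) = 0 (S(r) = (16 - 4*(-45))*0 = (16 + 180)*0 = 196*0 = 0)
Q(2199, 2205) - S((y - 12)²) = -1458 - 1*0 = -1458 + 0 = -1458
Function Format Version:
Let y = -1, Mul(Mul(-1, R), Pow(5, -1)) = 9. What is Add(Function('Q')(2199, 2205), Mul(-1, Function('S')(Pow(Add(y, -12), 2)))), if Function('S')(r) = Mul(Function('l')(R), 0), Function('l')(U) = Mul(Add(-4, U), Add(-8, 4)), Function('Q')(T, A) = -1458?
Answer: -1458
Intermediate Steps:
R = -45 (R = Mul(-5, 9) = -45)
Function('l')(U) = Add(16, Mul(-4, U)) (Function('l')(U) = Mul(Add(-4, U), -4) = Add(16, Mul(-4, U)))
Function('S')(r) = 0 (Function('S')(r) = Mul(Add(16, Mul(-4, -45)), 0) = Mul(Add(16, 180), 0) = Mul(196, 0) = 0)
Add(Function('Q')(2199, 2205), Mul(-1, Function('S')(Pow(Add(y, -12), 2)))) = Add(-1458, Mul(-1, 0)) = Add(-1458, 0) = -1458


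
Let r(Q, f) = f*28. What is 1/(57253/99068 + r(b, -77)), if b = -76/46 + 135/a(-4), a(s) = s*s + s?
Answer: -99068/213533355 ≈ -0.00046395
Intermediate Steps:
a(s) = s + s² (a(s) = s² + s = s + s²)
b = 883/92 (b = -76/46 + 135/((-4*(1 - 4))) = -76*1/46 + 135/((-4*(-3))) = -38/23 + 135/12 = -38/23 + 135*(1/12) = -38/23 + 45/4 = 883/92 ≈ 9.5978)
r(Q, f) = 28*f
1/(57253/99068 + r(b, -77)) = 1/(57253/99068 + 28*(-77)) = 1/(57253*(1/99068) - 2156) = 1/(57253/99068 - 2156) = 1/(-213533355/99068) = -99068/213533355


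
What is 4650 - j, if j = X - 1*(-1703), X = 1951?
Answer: 996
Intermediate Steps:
j = 3654 (j = 1951 - 1*(-1703) = 1951 + 1703 = 3654)
4650 - j = 4650 - 1*3654 = 4650 - 3654 = 996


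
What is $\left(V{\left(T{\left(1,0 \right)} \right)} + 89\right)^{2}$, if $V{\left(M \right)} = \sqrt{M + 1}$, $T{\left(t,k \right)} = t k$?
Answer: $8100$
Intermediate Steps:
$T{\left(t,k \right)} = k t$
$V{\left(M \right)} = \sqrt{1 + M}$
$\left(V{\left(T{\left(1,0 \right)} \right)} + 89\right)^{2} = \left(\sqrt{1 + 0 \cdot 1} + 89\right)^{2} = \left(\sqrt{1 + 0} + 89\right)^{2} = \left(\sqrt{1} + 89\right)^{2} = \left(1 + 89\right)^{2} = 90^{2} = 8100$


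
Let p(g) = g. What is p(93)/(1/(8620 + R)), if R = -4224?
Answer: 408828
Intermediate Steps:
p(93)/(1/(8620 + R)) = 93/(1/(8620 - 4224)) = 93/(1/4396) = 93*4396 = 408828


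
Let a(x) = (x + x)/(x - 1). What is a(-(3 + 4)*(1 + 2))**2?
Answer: 441/121 ≈ 3.6446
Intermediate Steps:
a(x) = 2*x/(-1 + x) (a(x) = (2*x)/(-1 + x) = 2*x/(-1 + x))
a(-(3 + 4)*(1 + 2))**2 = (2*(-(3 + 4)*(1 + 2))/(-1 - (3 + 4)*(1 + 2)))**2 = (2*(-7*3)/(-1 - 7*3))**2 = (2*(-1*21)/(-1 - 1*21))**2 = (2*(-21)/(-1 - 21))**2 = (2*(-21)/(-22))**2 = (2*(-21)*(-1/22))**2 = (21/11)**2 = 441/121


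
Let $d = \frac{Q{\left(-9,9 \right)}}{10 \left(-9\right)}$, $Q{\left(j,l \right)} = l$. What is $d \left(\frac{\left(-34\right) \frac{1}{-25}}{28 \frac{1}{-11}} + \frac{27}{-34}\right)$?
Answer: $\frac{1976}{14875} \approx 0.13284$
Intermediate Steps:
$d = - \frac{1}{10}$ ($d = \frac{9}{10 \left(-9\right)} = \frac{9}{-90} = 9 \left(- \frac{1}{90}\right) = - \frac{1}{10} \approx -0.1$)
$d \left(\frac{\left(-34\right) \frac{1}{-25}}{28 \frac{1}{-11}} + \frac{27}{-34}\right) = - \frac{\frac{\left(-34\right) \frac{1}{-25}}{28 \frac{1}{-11}} + \frac{27}{-34}}{10} = - \frac{\frac{\left(-34\right) \left(- \frac{1}{25}\right)}{28 \left(- \frac{1}{11}\right)} + 27 \left(- \frac{1}{34}\right)}{10} = - \frac{\frac{34}{25 \left(- \frac{28}{11}\right)} - \frac{27}{34}}{10} = - \frac{\frac{34}{25} \left(- \frac{11}{28}\right) - \frac{27}{34}}{10} = - \frac{- \frac{187}{350} - \frac{27}{34}}{10} = \left(- \frac{1}{10}\right) \left(- \frac{3952}{2975}\right) = \frac{1976}{14875}$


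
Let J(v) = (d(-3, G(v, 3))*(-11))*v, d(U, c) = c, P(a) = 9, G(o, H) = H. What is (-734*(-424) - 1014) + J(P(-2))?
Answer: 309905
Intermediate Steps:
J(v) = -33*v (J(v) = (3*(-11))*v = -33*v)
(-734*(-424) - 1014) + J(P(-2)) = (-734*(-424) - 1014) - 33*9 = (311216 - 1014) - 297 = 310202 - 297 = 309905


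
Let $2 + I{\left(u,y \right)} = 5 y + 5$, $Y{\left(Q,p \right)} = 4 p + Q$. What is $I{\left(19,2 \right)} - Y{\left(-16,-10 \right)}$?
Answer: $69$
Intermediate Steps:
$Y{\left(Q,p \right)} = Q + 4 p$
$I{\left(u,y \right)} = 3 + 5 y$ ($I{\left(u,y \right)} = -2 + \left(5 y + 5\right) = -2 + \left(5 + 5 y\right) = 3 + 5 y$)
$I{\left(19,2 \right)} - Y{\left(-16,-10 \right)} = \left(3 + 5 \cdot 2\right) - \left(-16 + 4 \left(-10\right)\right) = \left(3 + 10\right) - \left(-16 - 40\right) = 13 - -56 = 13 + 56 = 69$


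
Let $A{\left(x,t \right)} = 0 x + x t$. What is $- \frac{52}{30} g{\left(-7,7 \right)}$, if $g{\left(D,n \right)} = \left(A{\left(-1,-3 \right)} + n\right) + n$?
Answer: $- \frac{442}{15} \approx -29.467$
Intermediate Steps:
$A{\left(x,t \right)} = t x$ ($A{\left(x,t \right)} = 0 + t x = t x$)
$g{\left(D,n \right)} = 3 + 2 n$ ($g{\left(D,n \right)} = \left(\left(-3\right) \left(-1\right) + n\right) + n = \left(3 + n\right) + n = 3 + 2 n$)
$- \frac{52}{30} g{\left(-7,7 \right)} = - \frac{52}{30} \left(3 + 2 \cdot 7\right) = \left(-52\right) \frac{1}{30} \left(3 + 14\right) = \left(- \frac{26}{15}\right) 17 = - \frac{442}{15}$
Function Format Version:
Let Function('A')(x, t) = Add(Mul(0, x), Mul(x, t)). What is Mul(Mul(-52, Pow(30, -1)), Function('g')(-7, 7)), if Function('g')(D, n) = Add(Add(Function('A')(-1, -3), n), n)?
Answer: Rational(-442, 15) ≈ -29.467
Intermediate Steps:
Function('A')(x, t) = Mul(t, x) (Function('A')(x, t) = Add(0, Mul(t, x)) = Mul(t, x))
Function('g')(D, n) = Add(3, Mul(2, n)) (Function('g')(D, n) = Add(Add(Mul(-3, -1), n), n) = Add(Add(3, n), n) = Add(3, Mul(2, n)))
Mul(Mul(-52, Pow(30, -1)), Function('g')(-7, 7)) = Mul(Mul(-52, Pow(30, -1)), Add(3, Mul(2, 7))) = Mul(Mul(-52, Rational(1, 30)), Add(3, 14)) = Mul(Rational(-26, 15), 17) = Rational(-442, 15)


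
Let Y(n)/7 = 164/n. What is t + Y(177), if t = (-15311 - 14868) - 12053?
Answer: -7473916/177 ≈ -42226.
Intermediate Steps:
t = -42232 (t = -30179 - 12053 = -42232)
Y(n) = 1148/n (Y(n) = 7*(164/n) = 1148/n)
t + Y(177) = -42232 + 1148/177 = -7473916/177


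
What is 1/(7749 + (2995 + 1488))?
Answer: 1/12232 ≈ 8.1753e-5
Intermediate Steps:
1/(7749 + (2995 + 1488)) = 1/(7749 + 4483) = 1/12232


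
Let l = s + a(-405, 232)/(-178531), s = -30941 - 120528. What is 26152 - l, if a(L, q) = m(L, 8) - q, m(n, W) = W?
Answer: 31710854527/178531 ≈ 1.7762e+5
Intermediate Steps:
s = -151469
a(L, q) = 8 - q
l = -27041911815/178531 (l = -151469 + (8 - 1*232)/(-178531) = -151469 + (8 - 232)*(-1/178531) = -151469 - 224*(-1/178531) = -151469 + 224/178531 = -27041911815/178531 ≈ -1.5147e+5)
26152 - l = 26152 - 1*(-27041911815/178531) = 26152 + 27041911815/178531 = 31710854527/178531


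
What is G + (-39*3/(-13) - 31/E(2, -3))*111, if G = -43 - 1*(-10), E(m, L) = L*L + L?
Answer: 785/2 ≈ 392.50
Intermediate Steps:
E(m, L) = L + L² (E(m, L) = L² + L = L + L²)
G = -33 (G = -43 + 10 = -33)
G + (-39*3/(-13) - 31/E(2, -3))*111 = -33 + (-39*3/(-13) - 31*(-1/(3*(1 - 3))))*111 = -33 + (-117*(-1/13) - 31/((-3*(-2))))*111 = -33 + (9 - 31/6)*111 = -33 + (23/6)*111 = -33 + 851/2 = 785/2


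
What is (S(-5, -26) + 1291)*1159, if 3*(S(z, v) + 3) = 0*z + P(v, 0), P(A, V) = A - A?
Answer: 1492792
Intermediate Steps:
P(A, V) = 0
S(z, v) = -3 (S(z, v) = -3 + (0*z + 0)/3 = -3 + (0 + 0)/3 = -3 + (1/3)*0 = -3 + 0 = -3)
(S(-5, -26) + 1291)*1159 = (-3 + 1291)*1159 = 1288*1159 = 1492792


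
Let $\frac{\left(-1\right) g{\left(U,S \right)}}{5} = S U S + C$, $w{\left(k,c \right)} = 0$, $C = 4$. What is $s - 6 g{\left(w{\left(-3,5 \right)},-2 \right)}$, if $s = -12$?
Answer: $108$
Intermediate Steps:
$g{\left(U,S \right)} = -20 - 5 U S^{2}$ ($g{\left(U,S \right)} = - 5 \left(S U S + 4\right) = - 5 \left(U S^{2} + 4\right) = - 5 \left(4 + U S^{2}\right) = -20 - 5 U S^{2}$)
$s - 6 g{\left(w{\left(-3,5 \right)},-2 \right)} = -12 - 6 \left(-20 - 0 \left(-2\right)^{2}\right) = -12 - 6 \left(-20 - 0 \cdot 4\right) = -12 - 6 \left(-20 + 0\right) = -12 - -120 = -12 + 120 = 108$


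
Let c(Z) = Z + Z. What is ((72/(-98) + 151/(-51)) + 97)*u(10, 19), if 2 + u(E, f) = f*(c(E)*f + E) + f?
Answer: 247391248/357 ≈ 6.9297e+5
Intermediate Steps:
c(Z) = 2*Z
u(E, f) = -2 + f + f*(E + 2*E*f) (u(E, f) = -2 + (f*((2*E)*f + E) + f) = -2 + (f*(2*E*f + E) + f) = -2 + (f*(E + 2*E*f) + f) = -2 + (f + f*(E + 2*E*f)) = -2 + f + f*(E + 2*E*f))
((72/(-98) + 151/(-51)) + 97)*u(10, 19) = ((72/(-98) + 151/(-51)) + 97)*(-2 + 19 + 10*19 + 2*10*19²) = ((72*(-1/98) + 151*(-1/51)) + 97)*(-2 + 19 + 190 + 2*10*361) = ((-36/49 - 151/51) + 97)*(-2 + 19 + 190 + 7220) = (-9235/2499 + 97)*7427 = (233168/2499)*7427 = 247391248/357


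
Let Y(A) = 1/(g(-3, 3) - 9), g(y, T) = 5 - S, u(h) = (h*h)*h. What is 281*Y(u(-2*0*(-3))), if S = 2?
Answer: -281/6 ≈ -46.833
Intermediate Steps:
u(h) = h**3 (u(h) = h**2*h = h**3)
g(y, T) = 3 (g(y, T) = 5 - 1*2 = 5 - 2 = 3)
Y(A) = -1/6 (Y(A) = 1/(3 - 9) = 1/(-6) = -1/6)
281*Y(u(-2*0*(-3))) = 281*(-1/6) = -281/6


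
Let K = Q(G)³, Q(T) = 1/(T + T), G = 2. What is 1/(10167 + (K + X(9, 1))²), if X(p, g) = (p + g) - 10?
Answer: 4096/41644033 ≈ 9.8357e-5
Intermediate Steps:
X(p, g) = -10 + g + p (X(p, g) = (g + p) - 10 = -10 + g + p)
Q(T) = 1/(2*T)
K = 1/64 (K = ((½)/2)³ = ((½)*(½))³ = (¼)³ = 1/64 ≈ 0.015625)
1/(10167 + (K + X(9, 1))²) = 1/(10167 + (1/64 + (-10 + 1 + 9))²) = 1/(10167 + (1/64 + 0)²) = 1/(10167 + (1/64)²) = 1/(10167 + 1/4096) = 1/(41644033/4096) = 4096/41644033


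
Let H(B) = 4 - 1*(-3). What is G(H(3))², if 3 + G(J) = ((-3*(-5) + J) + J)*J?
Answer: 40000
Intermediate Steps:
H(B) = 7 (H(B) = 4 + 3 = 7)
G(J) = -3 + J*(15 + 2*J) (G(J) = -3 + ((-3*(-5) + J) + J)*J = -3 + ((15 + J) + J)*J = -3 + (15 + 2*J)*J = -3 + J*(15 + 2*J))
G(H(3))² = (-3 + 2*7² + 15*7)² = (-3 + 2*49 + 105)² = (-3 + 98 + 105)² = 200² = 40000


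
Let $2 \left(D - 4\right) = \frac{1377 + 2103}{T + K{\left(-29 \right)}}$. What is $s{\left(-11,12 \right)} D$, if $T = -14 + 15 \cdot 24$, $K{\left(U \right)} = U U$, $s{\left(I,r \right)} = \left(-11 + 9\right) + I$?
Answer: $- \frac{84344}{1187} \approx -71.056$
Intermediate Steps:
$s{\left(I,r \right)} = -2 + I$
$K{\left(U \right)} = U^{2}$
$T = 346$ ($T = -14 + 360 = 346$)
$D = \frac{6488}{1187}$ ($D = 4 + \frac{\left(1377 + 2103\right) \frac{1}{346 + \left(-29\right)^{2}}}{2} = 4 + \frac{3480 \frac{1}{346 + 841}}{2} = 4 + \frac{3480 \cdot \frac{1}{1187}}{2} = 4 + \frac{1}{2} \cdot \frac{3480}{1187} = 4 + \frac{1740}{1187} = \frac{6488}{1187} \approx 5.4659$)
$s{\left(-11,12 \right)} D = \left(-2 - 11\right) \frac{6488}{1187} = \left(-13\right) \frac{6488}{1187} = - \frac{84344}{1187}$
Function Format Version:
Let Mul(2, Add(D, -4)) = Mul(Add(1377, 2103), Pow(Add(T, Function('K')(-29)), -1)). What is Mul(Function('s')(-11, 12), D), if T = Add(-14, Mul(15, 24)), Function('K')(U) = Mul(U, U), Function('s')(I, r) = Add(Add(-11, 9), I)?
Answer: Rational(-84344, 1187) ≈ -71.056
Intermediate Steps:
Function('s')(I, r) = Add(-2, I)
Function('K')(U) = Pow(U, 2)
T = 346 (T = Add(-14, 360) = 346)
D = Rational(6488, 1187) (D = Add(4, Mul(Rational(1, 2), Mul(Add(1377, 2103), Pow(Add(346, Pow(-29, 2)), -1)))) = Add(4, Mul(Rational(1, 2), Mul(3480, Pow(Add(346, 841), -1)))) = Add(4, Mul(Rational(1, 2), Mul(3480, Pow(1187, -1)))) = Add(4, Mul(Rational(1, 2), Mul(3480, Rational(1, 1187)))) = Add(4, Mul(Rational(1, 2), Rational(3480, 1187))) = Add(4, Rational(1740, 1187)) = Rational(6488, 1187) ≈ 5.4659)
Mul(Function('s')(-11, 12), D) = Mul(Add(-2, -11), Rational(6488, 1187)) = Mul(-13, Rational(6488, 1187)) = Rational(-84344, 1187)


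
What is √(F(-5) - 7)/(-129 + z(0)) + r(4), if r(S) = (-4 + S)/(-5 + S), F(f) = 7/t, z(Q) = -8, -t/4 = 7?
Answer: -I*√29/274 ≈ -0.019654*I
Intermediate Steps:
t = -28 (t = -4*7 = -28)
F(f) = -¼ (F(f) = 7/(-28) = 7*(-1/28) = -¼)
r(S) = (-4 + S)/(-5 + S)
√(F(-5) - 7)/(-129 + z(0)) + r(4) = √(-¼ - 7)/(-129 - 8) + (-4 + 4)/(-5 + 4) = √(-29/4)/(-137) + 0/(-1) = (I*√29/2)*(-1/137) - 1*0 = -I*√29/274 + 0 = -I*√29/274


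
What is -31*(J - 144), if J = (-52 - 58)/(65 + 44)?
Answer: 489986/109 ≈ 4495.3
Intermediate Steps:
J = -110/109 ≈ -1.0092
-31*(J - 144) = -31*(-110/109 - 144) = -31*(-15806/109) = 489986/109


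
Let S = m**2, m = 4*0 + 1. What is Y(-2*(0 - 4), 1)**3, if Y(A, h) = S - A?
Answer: -343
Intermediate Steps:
m = 1 (m = 0 + 1 = 1)
S = 1 (S = 1**2 = 1)
Y(A, h) = 1 - A
Y(-2*(0 - 4), 1)**3 = (1 - (-2)*(0 - 4))**3 = (1 - (-2)*(-4))**3 = (1 - 1*8)**3 = (1 - 8)**3 = (-7)**3 = -343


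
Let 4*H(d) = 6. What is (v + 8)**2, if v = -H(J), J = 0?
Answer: 169/4 ≈ 42.250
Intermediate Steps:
H(d) = 3/2 (H(d) = (1/4)*6 = 3/2)
v = -3/2 (v = -1*3/2 = -3/2 ≈ -1.5000)
(v + 8)**2 = (-3/2 + 8)**2 = (13/2)**2 = 169/4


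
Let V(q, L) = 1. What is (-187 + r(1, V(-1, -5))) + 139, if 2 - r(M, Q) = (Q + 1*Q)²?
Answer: -50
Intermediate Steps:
r(M, Q) = 2 - 4*Q² (r(M, Q) = 2 - (Q + 1*Q)² = 2 - (Q + Q)² = 2 - (2*Q)² = 2 - 4*Q²)
(-187 + r(1, V(-1, -5))) + 139 = (-187 + (2 - 4*1²)) + 139 = (-187 + (2 - 4*1)) + 139 = (-187 + (2 - 4)) + 139 = (-187 - 2) + 139 = -189 + 139 = -50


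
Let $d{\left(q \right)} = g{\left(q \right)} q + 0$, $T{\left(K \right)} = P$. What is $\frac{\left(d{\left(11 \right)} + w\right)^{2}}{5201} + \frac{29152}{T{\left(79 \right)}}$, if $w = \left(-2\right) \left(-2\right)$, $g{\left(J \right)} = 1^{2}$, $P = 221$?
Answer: $\frac{151669277}{1149421} \approx 131.95$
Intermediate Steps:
$g{\left(J \right)} = 1$
$T{\left(K \right)} = 221$
$d{\left(q \right)} = q$ ($d{\left(q \right)} = 1 q + 0 = q + 0 = q$)
$w = 4$
$\frac{\left(d{\left(11 \right)} + w\right)^{2}}{5201} + \frac{29152}{T{\left(79 \right)}} = \frac{\left(11 + 4\right)^{2}}{5201} + \frac{29152}{221} = 15^{2} \cdot \frac{1}{5201} + 29152 \cdot \frac{1}{221} = 225 \cdot \frac{1}{5201} + \frac{29152}{221} = \frac{225}{5201} + \frac{29152}{221} = \frac{151669277}{1149421}$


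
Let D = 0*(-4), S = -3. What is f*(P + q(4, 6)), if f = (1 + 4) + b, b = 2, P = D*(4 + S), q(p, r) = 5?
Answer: 35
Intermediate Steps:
D = 0
P = 0 (P = 0*(4 - 3) = 0*1 = 0)
f = 7 (f = (1 + 4) + 2 = 5 + 2 = 7)
f*(P + q(4, 6)) = 7*(0 + 5) = 7*5 = 35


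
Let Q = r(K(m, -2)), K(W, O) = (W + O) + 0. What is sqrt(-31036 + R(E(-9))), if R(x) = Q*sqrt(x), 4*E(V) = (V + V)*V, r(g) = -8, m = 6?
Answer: 2*sqrt(-7759 - 9*sqrt(2)) ≈ 176.31*I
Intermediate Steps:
K(W, O) = O + W (K(W, O) = (O + W) + 0 = O + W)
Q = -8
E(V) = V**2/2 (E(V) = ((V + V)*V)/4 = ((2*V)*V)/4 = (2*V**2)/4 = V**2/2)
R(x) = -8*sqrt(x)
sqrt(-31036 + R(E(-9))) = sqrt(-31036 - 8*9*sqrt(2)/2) = sqrt(-31036 - 36*sqrt(2))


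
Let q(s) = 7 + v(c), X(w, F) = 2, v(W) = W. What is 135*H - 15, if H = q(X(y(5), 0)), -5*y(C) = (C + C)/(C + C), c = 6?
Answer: 1740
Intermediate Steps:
y(C) = -⅕ (y(C) = -(C + C)/(5*(C + C)) = -2*C/(5*(2*C)) = -2*C*1/(2*C)/5 = -⅕*1 = -⅕)
q(s) = 13 (q(s) = 7 + 6 = 13)
H = 13
135*H - 15 = 135*13 - 15 = 1755 - 15 = 1740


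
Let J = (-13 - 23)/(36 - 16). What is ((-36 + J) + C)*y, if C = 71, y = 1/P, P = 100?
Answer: 83/250 ≈ 0.33200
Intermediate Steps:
y = 1/100 ≈ 0.010000
J = -9/5 (J = -36/20 = -36*1/20 = -9/5 ≈ -1.8000)
((-36 + J) + C)*y = ((-36 - 9/5) + 71)*(1/100) = (-189/5 + 71)*(1/100) = (166/5)*(1/100) = 83/250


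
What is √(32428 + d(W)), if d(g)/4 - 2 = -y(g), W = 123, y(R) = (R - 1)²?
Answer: 10*I*√271 ≈ 164.62*I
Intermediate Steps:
y(R) = (-1 + R)²
d(g) = 8 - 4*(-1 + g)² (d(g) = 8 + 4*(-(-1 + g)²) = 8 - 4*(-1 + g)²)
√(32428 + d(W)) = √(32428 + (8 - 4*(-1 + 123)²)) = √(32428 + (8 - 4*122²)) = √(32428 + (8 - 4*14884)) = √(32428 + (8 - 59536)) = √(32428 - 59528) = √(-27100) = 10*I*√271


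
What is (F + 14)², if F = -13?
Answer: 1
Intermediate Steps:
(F + 14)² = (-13 + 14)² = 1² = 1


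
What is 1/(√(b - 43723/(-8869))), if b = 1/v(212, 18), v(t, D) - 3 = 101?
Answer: 14*√2382313674/1518687 ≈ 0.44994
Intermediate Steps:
v(t, D) = 104 (v(t, D) = 3 + 101 = 104)
b = 1/104 ≈ 0.0096154
1/(√(b - 43723/(-8869))) = 1/(√(1/104 - 43723/(-8869))) = 1/(√(1/104 - 43723*(-1/8869))) = 1/(√(1/104 + 43723/8869)) = 1/(√(4556061/922376)) = 1/(3*√2382313674/65884) = 14*√2382313674/1518687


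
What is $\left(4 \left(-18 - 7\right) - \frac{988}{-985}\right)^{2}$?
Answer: $\frac{9508590144}{970225} \approx 9800.4$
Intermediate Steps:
$\left(4 \left(-18 - 7\right) - \frac{988}{-985}\right)^{2} = \left(4 \left(-25\right) - - \frac{988}{985}\right)^{2} = \left(-100 + \frac{988}{985}\right)^{2} = \left(- \frac{97512}{985}\right)^{2} = \frac{9508590144}{970225}$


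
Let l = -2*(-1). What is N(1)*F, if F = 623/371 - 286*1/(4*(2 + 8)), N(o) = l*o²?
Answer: -5799/530 ≈ -10.942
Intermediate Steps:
l = 2
N(o) = 2*o²
F = -5799/1060 (F = 623*(1/371) - 286/(4*10) = 89/53 - 286/40 = 89/53 - 286*1/40 = 89/53 - 143/20 = -5799/1060 ≈ -5.4708)
N(1)*F = (2*1²)*(-5799/1060) = (2*1)*(-5799/1060) = 2*(-5799/1060) = -5799/530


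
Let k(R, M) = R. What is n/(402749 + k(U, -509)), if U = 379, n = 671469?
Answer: 223823/134376 ≈ 1.6656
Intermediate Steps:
n/(402749 + k(U, -509)) = 671469/(402749 + 379) = 671469/403128 = 671469*(1/403128) = 223823/134376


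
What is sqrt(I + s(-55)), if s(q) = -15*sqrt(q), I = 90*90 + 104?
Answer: sqrt(8204 - 15*I*sqrt(55)) ≈ 90.578 - 0.6141*I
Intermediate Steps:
I = 8204 (I = 8100 + 104 = 8204)
sqrt(I + s(-55)) = sqrt(8204 - 15*I*sqrt(55))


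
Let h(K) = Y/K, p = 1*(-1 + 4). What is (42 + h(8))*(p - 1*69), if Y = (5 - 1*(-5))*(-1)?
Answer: -5379/2 ≈ -2689.5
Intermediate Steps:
p = 3 (p = 1*3 = 3)
Y = -10 (Y = (5 + 5)*(-1) = 10*(-1) = -10)
h(K) = -10/K
(42 + h(8))*(p - 1*69) = (42 - 10/8)*(3 - 1*69) = (42 - 10*1/8)*(3 - 69) = (42 - 5/4)*(-66) = (163/4)*(-66) = -5379/2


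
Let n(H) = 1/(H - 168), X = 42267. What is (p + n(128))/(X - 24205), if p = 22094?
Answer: 883759/722480 ≈ 1.2232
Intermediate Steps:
n(H) = 1/(-168 + H)
(p + n(128))/(X - 24205) = (22094 + 1/(-168 + 128))/(42267 - 24205) = (22094 + 1/(-40))/18062 = (22094 - 1/40)*(1/18062) = (883759/40)*(1/18062) = 883759/722480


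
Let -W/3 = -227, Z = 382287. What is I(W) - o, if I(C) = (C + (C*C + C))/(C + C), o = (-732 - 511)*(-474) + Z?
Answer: -1942255/2 ≈ -9.7113e+5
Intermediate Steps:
W = 681 (W = -3*(-227) = 681)
o = 971469 (o = (-732 - 511)*(-474) + 382287 = -1243*(-474) + 382287 = 589182 + 382287 = 971469)
I(C) = (C² + 2*C)/(2*C) (I(C) = (C + (C² + C))/((2*C)) = (C + (C + C²))*(1/(2*C)) = (C² + 2*C)*(1/(2*C)) = (C² + 2*C)/(2*C))
I(W) - o = (1 + (½)*681) - 1*971469 = (1 + 681/2) - 971469 = 683/2 - 971469 = -1942255/2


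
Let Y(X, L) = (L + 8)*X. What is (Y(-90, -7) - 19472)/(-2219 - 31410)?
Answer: 19562/33629 ≈ 0.58170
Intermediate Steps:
Y(X, L) = X*(8 + L) (Y(X, L) = (8 + L)*X = X*(8 + L))
(Y(-90, -7) - 19472)/(-2219 - 31410) = (-90*(8 - 7) - 19472)/(-2219 - 31410) = (-90*1 - 19472)/(-33629) = (-90 - 19472)*(-1/33629) = -19562*(-1/33629) = 19562/33629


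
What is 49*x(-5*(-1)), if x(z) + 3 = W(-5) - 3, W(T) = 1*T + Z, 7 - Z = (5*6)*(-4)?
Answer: 5684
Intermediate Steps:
Z = 127 (Z = 7 - 5*6*(-4) = 7 - 30*(-4) = 7 - 1*(-120) = 7 + 120 = 127)
W(T) = 127 + T (W(T) = 1*T + 127 = T + 127 = 127 + T)
x(z) = 116 (x(z) = -3 + ((127 - 5) - 3) = -3 + (122 - 3) = -3 + 119 = 116)
49*x(-5*(-1)) = 49*116 = 5684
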